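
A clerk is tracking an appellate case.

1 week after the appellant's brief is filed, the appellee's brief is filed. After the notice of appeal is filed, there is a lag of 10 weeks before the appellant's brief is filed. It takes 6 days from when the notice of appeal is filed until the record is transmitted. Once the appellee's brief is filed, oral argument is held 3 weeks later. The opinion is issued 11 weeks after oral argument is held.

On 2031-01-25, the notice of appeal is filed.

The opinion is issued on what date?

The notice of appeal is filed: Jan 25, 2031.
The appellant's brief is filed: Jan 25, 2031 + 10 weeks = Apr 5, 2031.
The appellee's brief is filed: Apr 5, 2031 + 1 week = Apr 12, 2031.
Oral argument is held: Apr 12, 2031 + 3 weeks = May 3, 2031.
The opinion is issued: May 3, 2031 + 11 weeks = Jul 19, 2031.

2031-07-19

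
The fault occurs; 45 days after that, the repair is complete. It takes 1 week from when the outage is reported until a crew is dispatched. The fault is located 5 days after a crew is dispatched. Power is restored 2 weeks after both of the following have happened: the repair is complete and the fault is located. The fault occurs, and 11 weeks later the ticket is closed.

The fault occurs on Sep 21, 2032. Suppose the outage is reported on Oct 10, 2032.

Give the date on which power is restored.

The fault occurs: Sep 21, 2032.
The repair is complete: Sep 21, 2032 + 45 days = Nov 5, 2032.
The outage is reported: Oct 10, 2032.
A crew is dispatched: Oct 10, 2032 + 1 week = Oct 17, 2032.
The fault is located: Oct 17, 2032 + 5 days = Oct 22, 2032.
Both prerequisites met — the repair is complete (Nov 5, 2032), the fault is located (Oct 22, 2032); the later is Nov 5, 2032.
Power is restored: Nov 5, 2032 + 2 weeks = Nov 19, 2032.

Nov 19, 2032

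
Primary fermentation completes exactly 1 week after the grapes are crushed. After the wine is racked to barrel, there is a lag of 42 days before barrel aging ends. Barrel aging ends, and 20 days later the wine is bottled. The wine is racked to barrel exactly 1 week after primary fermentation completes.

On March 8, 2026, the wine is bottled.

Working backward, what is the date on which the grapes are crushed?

The wine is bottled: Mar 8, 2026.
Barrel aging ends: Mar 8, 2026 − 20 days = Feb 16, 2026.
The wine is racked to barrel: Feb 16, 2026 − 42 days = Jan 5, 2026.
Primary fermentation completes: Jan 5, 2026 − 1 week = Dec 29, 2025.
The grapes are crushed: Dec 29, 2025 − 1 week = Dec 22, 2025.

December 22, 2025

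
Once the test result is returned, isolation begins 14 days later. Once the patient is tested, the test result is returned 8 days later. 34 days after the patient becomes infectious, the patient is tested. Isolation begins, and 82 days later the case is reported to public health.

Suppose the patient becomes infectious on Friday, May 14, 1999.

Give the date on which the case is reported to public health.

The patient becomes infectious: May 14, 1999.
The patient is tested: May 14, 1999 + 34 days = Jun 17, 1999.
The test result is returned: Jun 17, 1999 + 8 days = Jun 25, 1999.
Isolation begins: Jun 25, 1999 + 14 days = Jul 9, 1999.
The case is reported to public health: Jul 9, 1999 + 82 days = Sep 29, 1999.

Wednesday, September 29, 1999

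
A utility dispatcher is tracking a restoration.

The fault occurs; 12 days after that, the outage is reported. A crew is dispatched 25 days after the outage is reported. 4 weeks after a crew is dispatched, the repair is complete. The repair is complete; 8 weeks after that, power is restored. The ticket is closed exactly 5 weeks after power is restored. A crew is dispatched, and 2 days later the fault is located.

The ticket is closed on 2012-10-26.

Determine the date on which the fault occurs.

2012-05-23

The ticket is closed: Oct 26, 2012.
Power is restored: Oct 26, 2012 − 5 weeks = Sep 21, 2012.
The repair is complete: Sep 21, 2012 − 8 weeks = Jul 27, 2012.
A crew is dispatched: Jul 27, 2012 − 4 weeks = Jun 29, 2012.
The outage is reported: Jun 29, 2012 − 25 days = Jun 4, 2012.
The fault occurs: Jun 4, 2012 − 12 days = May 23, 2012.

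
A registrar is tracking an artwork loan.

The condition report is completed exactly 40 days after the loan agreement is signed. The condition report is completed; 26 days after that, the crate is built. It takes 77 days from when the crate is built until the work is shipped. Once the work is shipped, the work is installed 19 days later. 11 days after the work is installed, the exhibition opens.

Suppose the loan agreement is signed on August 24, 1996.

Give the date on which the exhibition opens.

The loan agreement is signed: Aug 24, 1996.
The condition report is completed: Aug 24, 1996 + 40 days = Oct 3, 1996.
The crate is built: Oct 3, 1996 + 26 days = Oct 29, 1996.
The work is shipped: Oct 29, 1996 + 77 days = Jan 14, 1997.
The work is installed: Jan 14, 1997 + 19 days = Feb 2, 1997.
The exhibition opens: Feb 2, 1997 + 11 days = Feb 13, 1997.

February 13, 1997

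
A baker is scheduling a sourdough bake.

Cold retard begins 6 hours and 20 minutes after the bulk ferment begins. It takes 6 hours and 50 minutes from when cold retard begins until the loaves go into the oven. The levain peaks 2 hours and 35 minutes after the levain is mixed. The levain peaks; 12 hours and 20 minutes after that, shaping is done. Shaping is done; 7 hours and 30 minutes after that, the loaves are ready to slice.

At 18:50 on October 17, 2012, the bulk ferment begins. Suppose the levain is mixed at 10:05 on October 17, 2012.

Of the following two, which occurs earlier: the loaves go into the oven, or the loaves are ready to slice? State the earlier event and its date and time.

The bulk ferment begins: 18:50 Oct 17, 2012.
Cold retard begins: 18:50 Oct 17, 2012 + 6h20m = 01:10 Oct 18, 2012.
The loaves go into the oven: 01:10 Oct 18, 2012 + 6h50m = 08:00 Oct 18, 2012.
The levain is mixed: 10:05 Oct 17, 2012.
The levain peaks: 10:05 Oct 17, 2012 + 2h35m = 12:40 Oct 17, 2012.
Shaping is done: 12:40 Oct 17, 2012 + 12h20m = 01:00 Oct 18, 2012.
The loaves are ready to slice: 01:00 Oct 18, 2012 + 7h30m = 08:30 Oct 18, 2012.
Comparing: the loaves go into the oven at 08:00 Oct 18, 2012 vs the loaves are ready to slice at 08:30 Oct 18, 2012. Earlier: the loaves go into the oven.

The loaves go into the oven — 08:00 on October 18, 2012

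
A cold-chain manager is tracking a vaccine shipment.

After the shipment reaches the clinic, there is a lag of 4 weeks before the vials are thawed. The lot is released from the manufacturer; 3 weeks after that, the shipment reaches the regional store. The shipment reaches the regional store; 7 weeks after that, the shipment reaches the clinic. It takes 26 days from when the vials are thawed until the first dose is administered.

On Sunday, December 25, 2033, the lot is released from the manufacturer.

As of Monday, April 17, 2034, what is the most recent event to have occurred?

The vials are thawed

The lot is released from the manufacturer: Dec 25, 2033.
The shipment reaches the regional store: Dec 25, 2033 + 3 weeks = Jan 15, 2034.
The shipment reaches the clinic: Jan 15, 2034 + 7 weeks = Mar 5, 2034.
The vials are thawed: Mar 5, 2034 + 4 weeks = Apr 2, 2034.
The first dose is administered: Apr 2, 2034 + 26 days = Apr 28, 2034.
Apr 17, 2034 falls between when the vials are thawed (Apr 2, 2034) and when the first dose is administered (Apr 28, 2034).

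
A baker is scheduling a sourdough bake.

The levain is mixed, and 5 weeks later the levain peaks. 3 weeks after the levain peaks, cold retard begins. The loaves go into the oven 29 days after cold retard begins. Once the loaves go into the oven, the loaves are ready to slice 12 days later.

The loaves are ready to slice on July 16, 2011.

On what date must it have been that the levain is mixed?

The loaves are ready to slice: Jul 16, 2011.
The loaves go into the oven: Jul 16, 2011 − 12 days = Jul 4, 2011.
Cold retard begins: Jul 4, 2011 − 29 days = Jun 5, 2011.
The levain peaks: Jun 5, 2011 − 3 weeks = May 15, 2011.
The levain is mixed: May 15, 2011 − 5 weeks = Apr 10, 2011.

April 10, 2011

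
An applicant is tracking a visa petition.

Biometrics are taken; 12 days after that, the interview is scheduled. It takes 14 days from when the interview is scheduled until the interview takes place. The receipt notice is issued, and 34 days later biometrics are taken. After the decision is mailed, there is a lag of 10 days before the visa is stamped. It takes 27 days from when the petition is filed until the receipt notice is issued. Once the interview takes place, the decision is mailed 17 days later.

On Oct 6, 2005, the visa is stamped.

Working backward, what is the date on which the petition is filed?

The visa is stamped: Oct 6, 2005.
The decision is mailed: Oct 6, 2005 − 10 days = Sep 26, 2005.
The interview takes place: Sep 26, 2005 − 17 days = Sep 9, 2005.
The interview is scheduled: Sep 9, 2005 − 14 days = Aug 26, 2005.
Biometrics are taken: Aug 26, 2005 − 12 days = Aug 14, 2005.
The receipt notice is issued: Aug 14, 2005 − 34 days = Jul 11, 2005.
The petition is filed: Jul 11, 2005 − 27 days = Jun 14, 2005.

Jun 14, 2005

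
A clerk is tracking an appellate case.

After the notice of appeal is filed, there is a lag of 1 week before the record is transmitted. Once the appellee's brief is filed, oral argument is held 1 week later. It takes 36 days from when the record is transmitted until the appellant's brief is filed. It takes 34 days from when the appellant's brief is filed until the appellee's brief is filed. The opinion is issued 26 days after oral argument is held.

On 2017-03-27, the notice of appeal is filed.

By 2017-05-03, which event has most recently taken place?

The record is transmitted

The notice of appeal is filed: Mar 27, 2017.
The record is transmitted: Mar 27, 2017 + 1 week = Apr 3, 2017.
The appellant's brief is filed: Apr 3, 2017 + 36 days = May 9, 2017.
The appellee's brief is filed: May 9, 2017 + 34 days = Jun 12, 2017.
Oral argument is held: Jun 12, 2017 + 1 week = Jun 19, 2017.
The opinion is issued: Jun 19, 2017 + 26 days = Jul 15, 2017.
May 3, 2017 falls between when the record is transmitted (Apr 3, 2017) and when the appellant's brief is filed (May 9, 2017).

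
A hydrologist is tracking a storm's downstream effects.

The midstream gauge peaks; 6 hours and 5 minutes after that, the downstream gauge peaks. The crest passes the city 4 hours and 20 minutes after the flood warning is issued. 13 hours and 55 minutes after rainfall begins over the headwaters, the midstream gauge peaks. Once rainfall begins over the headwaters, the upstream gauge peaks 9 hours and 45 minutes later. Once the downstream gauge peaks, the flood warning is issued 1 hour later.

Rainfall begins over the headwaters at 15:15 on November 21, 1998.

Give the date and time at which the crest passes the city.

Rainfall begins over the headwaters: 15:15 Nov 21, 1998.
The midstream gauge peaks: 15:15 Nov 21, 1998 + 13h55m = 05:10 Nov 22, 1998.
The downstream gauge peaks: 05:10 Nov 22, 1998 + 6h05m = 11:15 Nov 22, 1998.
The flood warning is issued: 11:15 Nov 22, 1998 + 1h = 12:15 Nov 22, 1998.
The crest passes the city: 12:15 Nov 22, 1998 + 4h20m = 16:35 Nov 22, 1998.

16:35 on November 22, 1998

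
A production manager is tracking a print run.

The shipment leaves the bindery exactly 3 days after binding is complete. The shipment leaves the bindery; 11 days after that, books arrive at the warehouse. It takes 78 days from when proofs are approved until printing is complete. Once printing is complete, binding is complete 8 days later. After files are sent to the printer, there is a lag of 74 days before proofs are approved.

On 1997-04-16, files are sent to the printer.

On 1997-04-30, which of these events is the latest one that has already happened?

Files are sent to the printer

Files are sent to the printer: Apr 16, 1997.
Proofs are approved: Apr 16, 1997 + 74 days = Jun 29, 1997.
Printing is complete: Jun 29, 1997 + 78 days = Sep 15, 1997.
Binding is complete: Sep 15, 1997 + 8 days = Sep 23, 1997.
The shipment leaves the bindery: Sep 23, 1997 + 3 days = Sep 26, 1997.
Books arrive at the warehouse: Sep 26, 1997 + 11 days = Oct 7, 1997.
Apr 30, 1997 falls between when files are sent to the printer (Apr 16, 1997) and when proofs are approved (Jun 29, 1997).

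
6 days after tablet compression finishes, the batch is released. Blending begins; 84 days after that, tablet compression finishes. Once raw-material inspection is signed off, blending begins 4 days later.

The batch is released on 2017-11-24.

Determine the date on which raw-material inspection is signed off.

2017-08-22

The batch is released: Nov 24, 2017.
Tablet compression finishes: Nov 24, 2017 − 6 days = Nov 18, 2017.
Blending begins: Nov 18, 2017 − 84 days = Aug 26, 2017.
Raw-material inspection is signed off: Aug 26, 2017 − 4 days = Aug 22, 2017.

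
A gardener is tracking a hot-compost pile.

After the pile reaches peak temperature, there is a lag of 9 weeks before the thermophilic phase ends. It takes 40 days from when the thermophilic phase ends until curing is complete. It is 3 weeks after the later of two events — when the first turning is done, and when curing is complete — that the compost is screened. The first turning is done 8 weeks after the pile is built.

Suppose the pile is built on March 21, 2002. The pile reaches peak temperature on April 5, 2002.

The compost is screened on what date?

The pile is built: Mar 21, 2002.
The first turning is done: Mar 21, 2002 + 8 weeks = May 16, 2002.
The pile reaches peak temperature: Apr 5, 2002.
The thermophilic phase ends: Apr 5, 2002 + 9 weeks = Jun 7, 2002.
Curing is complete: Jun 7, 2002 + 40 days = Jul 17, 2002.
Both prerequisites met — the first turning is done (May 16, 2002), curing is complete (Jul 17, 2002); the later is Jul 17, 2002.
The compost is screened: Jul 17, 2002 + 3 weeks = Aug 7, 2002.

August 7, 2002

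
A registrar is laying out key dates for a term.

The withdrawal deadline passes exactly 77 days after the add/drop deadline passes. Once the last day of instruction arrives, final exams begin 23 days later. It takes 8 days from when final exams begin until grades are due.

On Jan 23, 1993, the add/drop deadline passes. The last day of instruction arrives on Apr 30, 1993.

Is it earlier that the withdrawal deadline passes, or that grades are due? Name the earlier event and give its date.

The add/drop deadline passes: Jan 23, 1993.
The withdrawal deadline passes: Jan 23, 1993 + 77 days = Apr 10, 1993.
The last day of instruction arrives: Apr 30, 1993.
Final exams begin: Apr 30, 1993 + 23 days = May 23, 1993.
Grades are due: May 23, 1993 + 8 days = May 31, 1993.
Comparing: the withdrawal deadline passes on Apr 10, 1993 vs grades are due on May 31, 1993. Earlier: the withdrawal deadline passes.

The withdrawal deadline passes — Apr 10, 1993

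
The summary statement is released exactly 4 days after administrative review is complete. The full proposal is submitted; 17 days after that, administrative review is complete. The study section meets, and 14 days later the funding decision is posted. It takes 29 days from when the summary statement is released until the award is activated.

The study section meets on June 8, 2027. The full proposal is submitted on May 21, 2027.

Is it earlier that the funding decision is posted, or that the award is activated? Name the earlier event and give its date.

The funding decision is posted — June 22, 2027

The study section meets: Jun 8, 2027.
The funding decision is posted: Jun 8, 2027 + 14 days = Jun 22, 2027.
The full proposal is submitted: May 21, 2027.
Administrative review is complete: May 21, 2027 + 17 days = Jun 7, 2027.
The summary statement is released: Jun 7, 2027 + 4 days = Jun 11, 2027.
The award is activated: Jun 11, 2027 + 29 days = Jul 10, 2027.
Comparing: the funding decision is posted on Jun 22, 2027 vs the award is activated on Jul 10, 2027. Earlier: the funding decision is posted.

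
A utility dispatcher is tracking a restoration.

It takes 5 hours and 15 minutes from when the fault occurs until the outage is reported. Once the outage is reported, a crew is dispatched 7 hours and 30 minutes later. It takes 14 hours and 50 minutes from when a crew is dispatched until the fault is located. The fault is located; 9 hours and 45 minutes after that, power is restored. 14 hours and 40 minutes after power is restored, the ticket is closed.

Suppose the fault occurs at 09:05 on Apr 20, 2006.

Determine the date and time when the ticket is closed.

The fault occurs: 09:05 Apr 20, 2006.
The outage is reported: 09:05 Apr 20, 2006 + 5h15m = 14:20 Apr 20, 2006.
A crew is dispatched: 14:20 Apr 20, 2006 + 7h30m = 21:50 Apr 20, 2006.
The fault is located: 21:50 Apr 20, 2006 + 14h50m = 12:40 Apr 21, 2006.
Power is restored: 12:40 Apr 21, 2006 + 9h45m = 22:25 Apr 21, 2006.
The ticket is closed: 22:25 Apr 21, 2006 + 14h40m = 13:05 Apr 22, 2006.

13:05 on Apr 22, 2006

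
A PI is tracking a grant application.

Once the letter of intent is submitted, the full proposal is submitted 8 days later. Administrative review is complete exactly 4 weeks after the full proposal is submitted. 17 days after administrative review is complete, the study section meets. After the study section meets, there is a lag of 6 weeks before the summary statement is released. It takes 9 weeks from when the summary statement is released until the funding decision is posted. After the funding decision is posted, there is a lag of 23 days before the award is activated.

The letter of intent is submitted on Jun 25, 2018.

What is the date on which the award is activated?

Dec 23, 2018

The letter of intent is submitted: Jun 25, 2018.
The full proposal is submitted: Jun 25, 2018 + 8 days = Jul 3, 2018.
Administrative review is complete: Jul 3, 2018 + 4 weeks = Jul 31, 2018.
The study section meets: Jul 31, 2018 + 17 days = Aug 17, 2018.
The summary statement is released: Aug 17, 2018 + 6 weeks = Sep 28, 2018.
The funding decision is posted: Sep 28, 2018 + 9 weeks = Nov 30, 2018.
The award is activated: Nov 30, 2018 + 23 days = Dec 23, 2018.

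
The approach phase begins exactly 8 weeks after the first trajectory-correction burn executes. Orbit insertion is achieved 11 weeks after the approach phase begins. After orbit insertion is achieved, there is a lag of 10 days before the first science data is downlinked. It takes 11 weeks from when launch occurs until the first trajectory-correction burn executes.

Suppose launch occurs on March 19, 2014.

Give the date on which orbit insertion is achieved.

October 15, 2014

Launch occurs: Mar 19, 2014.
The first trajectory-correction burn executes: Mar 19, 2014 + 11 weeks = Jun 4, 2014.
The approach phase begins: Jun 4, 2014 + 8 weeks = Jul 30, 2014.
Orbit insertion is achieved: Jul 30, 2014 + 11 weeks = Oct 15, 2014.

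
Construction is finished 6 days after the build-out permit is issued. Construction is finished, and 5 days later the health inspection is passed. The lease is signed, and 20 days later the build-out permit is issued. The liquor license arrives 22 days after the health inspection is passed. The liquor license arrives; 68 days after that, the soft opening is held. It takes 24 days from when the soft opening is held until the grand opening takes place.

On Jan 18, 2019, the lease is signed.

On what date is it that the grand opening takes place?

The lease is signed: Jan 18, 2019.
The build-out permit is issued: Jan 18, 2019 + 20 days = Feb 7, 2019.
Construction is finished: Feb 7, 2019 + 6 days = Feb 13, 2019.
The health inspection is passed: Feb 13, 2019 + 5 days = Feb 18, 2019.
The liquor license arrives: Feb 18, 2019 + 22 days = Mar 12, 2019.
The soft opening is held: Mar 12, 2019 + 68 days = May 19, 2019.
The grand opening takes place: May 19, 2019 + 24 days = Jun 12, 2019.

Jun 12, 2019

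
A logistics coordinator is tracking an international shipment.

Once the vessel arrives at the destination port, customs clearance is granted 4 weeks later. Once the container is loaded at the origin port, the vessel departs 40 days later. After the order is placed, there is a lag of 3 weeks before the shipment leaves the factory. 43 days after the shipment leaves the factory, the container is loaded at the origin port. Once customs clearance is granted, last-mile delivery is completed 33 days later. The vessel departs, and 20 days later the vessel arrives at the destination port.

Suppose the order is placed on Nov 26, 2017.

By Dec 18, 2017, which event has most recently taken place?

The order is placed: Nov 26, 2017.
The shipment leaves the factory: Nov 26, 2017 + 3 weeks = Dec 17, 2017.
The container is loaded at the origin port: Dec 17, 2017 + 43 days = Jan 29, 2018.
The vessel departs: Jan 29, 2018 + 40 days = Mar 10, 2018.
The vessel arrives at the destination port: Mar 10, 2018 + 20 days = Mar 30, 2018.
Customs clearance is granted: Mar 30, 2018 + 4 weeks = Apr 27, 2018.
Last-mile delivery is completed: Apr 27, 2018 + 33 days = May 30, 2018.
Dec 18, 2017 falls between when the shipment leaves the factory (Dec 17, 2017) and when the container is loaded at the origin port (Jan 29, 2018).

The shipment leaves the factory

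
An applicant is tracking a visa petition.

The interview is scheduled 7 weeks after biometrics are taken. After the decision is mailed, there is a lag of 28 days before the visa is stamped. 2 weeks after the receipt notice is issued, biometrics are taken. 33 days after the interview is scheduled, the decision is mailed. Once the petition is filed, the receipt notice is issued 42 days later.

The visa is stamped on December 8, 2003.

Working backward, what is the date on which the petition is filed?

The visa is stamped: Dec 8, 2003.
The decision is mailed: Dec 8, 2003 − 28 days = Nov 10, 2003.
The interview is scheduled: Nov 10, 2003 − 33 days = Oct 8, 2003.
Biometrics are taken: Oct 8, 2003 − 7 weeks = Aug 20, 2003.
The receipt notice is issued: Aug 20, 2003 − 2 weeks = Aug 6, 2003.
The petition is filed: Aug 6, 2003 − 42 days = Jun 25, 2003.

June 25, 2003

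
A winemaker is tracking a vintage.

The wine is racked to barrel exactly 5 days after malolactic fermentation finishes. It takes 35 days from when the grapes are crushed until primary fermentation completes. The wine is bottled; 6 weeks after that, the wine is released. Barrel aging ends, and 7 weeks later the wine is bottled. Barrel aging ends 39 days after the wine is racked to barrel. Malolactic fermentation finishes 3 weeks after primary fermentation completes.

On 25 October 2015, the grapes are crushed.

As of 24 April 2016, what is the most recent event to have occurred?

The grapes are crushed: Oct 25, 2015.
Primary fermentation completes: Oct 25, 2015 + 35 days = Nov 29, 2015.
Malolactic fermentation finishes: Nov 29, 2015 + 3 weeks = Dec 20, 2015.
The wine is racked to barrel: Dec 20, 2015 + 5 days = Dec 25, 2015.
Barrel aging ends: Dec 25, 2015 + 39 days = Feb 2, 2016.
The wine is bottled: Feb 2, 2016 + 7 weeks = Mar 22, 2016.
The wine is released: Mar 22, 2016 + 6 weeks = May 3, 2016.
Apr 24, 2016 falls between when the wine is bottled (Mar 22, 2016) and when the wine is released (May 3, 2016).

The wine is bottled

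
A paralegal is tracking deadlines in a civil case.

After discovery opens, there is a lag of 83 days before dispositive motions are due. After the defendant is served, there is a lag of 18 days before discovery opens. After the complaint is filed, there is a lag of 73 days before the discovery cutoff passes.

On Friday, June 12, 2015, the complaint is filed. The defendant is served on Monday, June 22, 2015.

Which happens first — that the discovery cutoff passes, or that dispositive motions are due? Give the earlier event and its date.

The complaint is filed: Jun 12, 2015.
The discovery cutoff passes: Jun 12, 2015 + 73 days = Aug 24, 2015.
The defendant is served: Jun 22, 2015.
Discovery opens: Jun 22, 2015 + 18 days = Jul 10, 2015.
Dispositive motions are due: Jul 10, 2015 + 83 days = Oct 1, 2015.
Comparing: the discovery cutoff passes on Aug 24, 2015 vs dispositive motions are due on Oct 1, 2015. Earlier: the discovery cutoff passes.

The discovery cutoff passes — Monday, August 24, 2015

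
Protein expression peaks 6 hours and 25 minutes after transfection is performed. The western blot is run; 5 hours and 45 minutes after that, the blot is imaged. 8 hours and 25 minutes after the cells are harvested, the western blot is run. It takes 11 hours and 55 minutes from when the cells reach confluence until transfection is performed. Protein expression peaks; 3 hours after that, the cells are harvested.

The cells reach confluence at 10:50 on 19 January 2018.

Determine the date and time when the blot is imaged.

22:20 on 20 January 2018

The cells reach confluence: 10:50 Jan 19, 2018.
Transfection is performed: 10:50 Jan 19, 2018 + 11h55m = 22:45 Jan 19, 2018.
Protein expression peaks: 22:45 Jan 19, 2018 + 6h25m = 05:10 Jan 20, 2018.
The cells are harvested: 05:10 Jan 20, 2018 + 3h = 08:10 Jan 20, 2018.
The western blot is run: 08:10 Jan 20, 2018 + 8h25m = 16:35 Jan 20, 2018.
The blot is imaged: 16:35 Jan 20, 2018 + 5h45m = 22:20 Jan 20, 2018.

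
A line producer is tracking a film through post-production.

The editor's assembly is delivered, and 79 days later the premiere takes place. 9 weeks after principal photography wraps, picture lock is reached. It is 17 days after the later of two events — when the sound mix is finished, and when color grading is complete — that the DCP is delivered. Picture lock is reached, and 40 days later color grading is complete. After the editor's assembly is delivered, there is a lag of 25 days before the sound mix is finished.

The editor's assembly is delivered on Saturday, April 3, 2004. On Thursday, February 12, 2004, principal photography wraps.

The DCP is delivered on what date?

Friday, June 11, 2004

The editor's assembly is delivered: Apr 3, 2004.
The sound mix is finished: Apr 3, 2004 + 25 days = Apr 28, 2004.
Principal photography wraps: Feb 12, 2004.
Picture lock is reached: Feb 12, 2004 + 9 weeks = Apr 15, 2004.
Color grading is complete: Apr 15, 2004 + 40 days = May 25, 2004.
Both prerequisites met — the sound mix is finished (Apr 28, 2004), color grading is complete (May 25, 2004); the later is May 25, 2004.
The DCP is delivered: May 25, 2004 + 17 days = Jun 11, 2004.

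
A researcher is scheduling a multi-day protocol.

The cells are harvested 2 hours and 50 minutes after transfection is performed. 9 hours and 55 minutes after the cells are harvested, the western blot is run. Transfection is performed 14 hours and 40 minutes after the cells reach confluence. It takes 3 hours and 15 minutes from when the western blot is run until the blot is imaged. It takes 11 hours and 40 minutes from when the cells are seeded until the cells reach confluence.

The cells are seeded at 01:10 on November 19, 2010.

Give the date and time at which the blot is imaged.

The cells are seeded: 01:10 Nov 19, 2010.
The cells reach confluence: 01:10 Nov 19, 2010 + 11h40m = 12:50 Nov 19, 2010.
Transfection is performed: 12:50 Nov 19, 2010 + 14h40m = 03:30 Nov 20, 2010.
The cells are harvested: 03:30 Nov 20, 2010 + 2h50m = 06:20 Nov 20, 2010.
The western blot is run: 06:20 Nov 20, 2010 + 9h55m = 16:15 Nov 20, 2010.
The blot is imaged: 16:15 Nov 20, 2010 + 3h15m = 19:30 Nov 20, 2010.

19:30 on November 20, 2010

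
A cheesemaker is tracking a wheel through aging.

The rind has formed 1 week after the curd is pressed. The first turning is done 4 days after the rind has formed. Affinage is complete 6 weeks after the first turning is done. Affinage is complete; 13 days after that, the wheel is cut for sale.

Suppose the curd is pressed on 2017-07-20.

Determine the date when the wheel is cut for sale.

2017-09-24

The curd is pressed: Jul 20, 2017.
The rind has formed: Jul 20, 2017 + 1 week = Jul 27, 2017.
The first turning is done: Jul 27, 2017 + 4 days = Jul 31, 2017.
Affinage is complete: Jul 31, 2017 + 6 weeks = Sep 11, 2017.
The wheel is cut for sale: Sep 11, 2017 + 13 days = Sep 24, 2017.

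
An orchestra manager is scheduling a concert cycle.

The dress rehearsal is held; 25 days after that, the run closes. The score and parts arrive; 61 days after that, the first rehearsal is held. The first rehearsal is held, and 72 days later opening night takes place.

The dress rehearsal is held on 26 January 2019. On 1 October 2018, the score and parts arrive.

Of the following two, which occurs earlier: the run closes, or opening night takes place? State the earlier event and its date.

The dress rehearsal is held: Jan 26, 2019.
The run closes: Jan 26, 2019 + 25 days = Feb 20, 2019.
The score and parts arrive: Oct 1, 2018.
The first rehearsal is held: Oct 1, 2018 + 61 days = Dec 1, 2018.
Opening night takes place: Dec 1, 2018 + 72 days = Feb 11, 2019.
Comparing: the run closes on Feb 20, 2019 vs opening night takes place on Feb 11, 2019. Earlier: opening night takes place.

Opening night takes place — 11 February 2019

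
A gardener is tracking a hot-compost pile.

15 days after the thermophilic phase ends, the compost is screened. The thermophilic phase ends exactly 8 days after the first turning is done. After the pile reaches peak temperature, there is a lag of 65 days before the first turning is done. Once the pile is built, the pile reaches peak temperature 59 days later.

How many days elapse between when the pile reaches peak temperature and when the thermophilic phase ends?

Causal path: the pile reaches peak temperature → the first turning is done → the thermophilic phase ends.
Total delay along the path: 65 + 8 = 73 days.

73 days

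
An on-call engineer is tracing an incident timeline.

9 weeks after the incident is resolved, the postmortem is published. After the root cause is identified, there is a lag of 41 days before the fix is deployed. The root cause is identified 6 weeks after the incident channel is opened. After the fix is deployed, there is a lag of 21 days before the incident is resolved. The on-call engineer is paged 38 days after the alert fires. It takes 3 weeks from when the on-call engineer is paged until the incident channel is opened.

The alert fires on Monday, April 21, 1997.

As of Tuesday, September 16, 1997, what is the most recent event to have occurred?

The alert fires: Apr 21, 1997.
The on-call engineer is paged: Apr 21, 1997 + 38 days = May 29, 1997.
The incident channel is opened: May 29, 1997 + 3 weeks = Jun 19, 1997.
The root cause is identified: Jun 19, 1997 + 6 weeks = Jul 31, 1997.
The fix is deployed: Jul 31, 1997 + 41 days = Sep 10, 1997.
The incident is resolved: Sep 10, 1997 + 21 days = Oct 1, 1997.
The postmortem is published: Oct 1, 1997 + 9 weeks = Dec 3, 1997.
Sep 16, 1997 falls between when the fix is deployed (Sep 10, 1997) and when the incident is resolved (Oct 1, 1997).

The fix is deployed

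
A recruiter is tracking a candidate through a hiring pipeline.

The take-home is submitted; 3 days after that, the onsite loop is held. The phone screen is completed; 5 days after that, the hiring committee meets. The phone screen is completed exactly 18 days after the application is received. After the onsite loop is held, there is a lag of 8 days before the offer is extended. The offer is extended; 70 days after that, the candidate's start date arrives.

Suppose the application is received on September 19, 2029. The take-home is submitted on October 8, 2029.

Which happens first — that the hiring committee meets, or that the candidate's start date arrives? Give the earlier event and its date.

The hiring committee meets — October 12, 2029

The application is received: Sep 19, 2029.
The phone screen is completed: Sep 19, 2029 + 18 days = Oct 7, 2029.
The hiring committee meets: Oct 7, 2029 + 5 days = Oct 12, 2029.
The take-home is submitted: Oct 8, 2029.
The onsite loop is held: Oct 8, 2029 + 3 days = Oct 11, 2029.
The offer is extended: Oct 11, 2029 + 8 days = Oct 19, 2029.
The candidate's start date arrives: Oct 19, 2029 + 70 days = Dec 28, 2029.
Comparing: the hiring committee meets on Oct 12, 2029 vs the candidate's start date arrives on Dec 28, 2029. Earlier: the hiring committee meets.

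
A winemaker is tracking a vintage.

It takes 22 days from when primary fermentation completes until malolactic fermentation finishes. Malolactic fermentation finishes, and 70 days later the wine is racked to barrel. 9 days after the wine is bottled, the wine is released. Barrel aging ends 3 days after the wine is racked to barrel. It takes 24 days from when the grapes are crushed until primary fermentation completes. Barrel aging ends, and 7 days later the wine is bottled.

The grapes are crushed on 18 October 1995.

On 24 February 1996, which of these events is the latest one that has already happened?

The grapes are crushed: Oct 18, 1995.
Primary fermentation completes: Oct 18, 1995 + 24 days = Nov 11, 1995.
Malolactic fermentation finishes: Nov 11, 1995 + 22 days = Dec 3, 1995.
The wine is racked to barrel: Dec 3, 1995 + 70 days = Feb 11, 1996.
Barrel aging ends: Feb 11, 1996 + 3 days = Feb 14, 1996.
The wine is bottled: Feb 14, 1996 + 7 days = Feb 21, 1996.
The wine is released: Feb 21, 1996 + 9 days = Mar 1, 1996.
Feb 24, 1996 falls between when the wine is bottled (Feb 21, 1996) and when the wine is released (Mar 1, 1996).

The wine is bottled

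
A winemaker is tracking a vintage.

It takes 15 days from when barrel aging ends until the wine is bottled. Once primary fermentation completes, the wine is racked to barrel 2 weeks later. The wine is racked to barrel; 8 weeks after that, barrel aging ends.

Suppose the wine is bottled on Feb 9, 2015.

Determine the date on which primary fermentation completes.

Nov 16, 2014

The wine is bottled: Feb 9, 2015.
Barrel aging ends: Feb 9, 2015 − 15 days = Jan 25, 2015.
The wine is racked to barrel: Jan 25, 2015 − 8 weeks = Nov 30, 2014.
Primary fermentation completes: Nov 30, 2014 − 2 weeks = Nov 16, 2014.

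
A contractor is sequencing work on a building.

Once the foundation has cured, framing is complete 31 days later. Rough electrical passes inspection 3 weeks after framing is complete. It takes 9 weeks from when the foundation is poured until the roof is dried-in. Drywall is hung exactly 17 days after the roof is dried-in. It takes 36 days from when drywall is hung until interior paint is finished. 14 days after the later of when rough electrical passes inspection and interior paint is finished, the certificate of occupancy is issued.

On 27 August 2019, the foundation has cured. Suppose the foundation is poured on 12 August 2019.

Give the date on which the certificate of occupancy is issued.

The foundation has cured: Aug 27, 2019.
Framing is complete: Aug 27, 2019 + 31 days = Sep 27, 2019.
Rough electrical passes inspection: Sep 27, 2019 + 3 weeks = Oct 18, 2019.
The foundation is poured: Aug 12, 2019.
The roof is dried-in: Aug 12, 2019 + 9 weeks = Oct 14, 2019.
Drywall is hung: Oct 14, 2019 + 17 days = Oct 31, 2019.
Interior paint is finished: Oct 31, 2019 + 36 days = Dec 6, 2019.
Both prerequisites met — rough electrical passes inspection (Oct 18, 2019), interior paint is finished (Dec 6, 2019); the later is Dec 6, 2019.
The certificate of occupancy is issued: Dec 6, 2019 + 14 days = Dec 20, 2019.

20 December 2019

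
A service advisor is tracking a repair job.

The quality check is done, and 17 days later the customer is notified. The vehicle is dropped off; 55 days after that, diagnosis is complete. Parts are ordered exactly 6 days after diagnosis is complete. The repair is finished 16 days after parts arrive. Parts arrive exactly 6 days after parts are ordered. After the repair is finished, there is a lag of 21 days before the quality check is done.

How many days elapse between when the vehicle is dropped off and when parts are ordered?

Causal path: the vehicle is dropped off → diagnosis is complete → parts are ordered.
Total delay along the path: 55 + 6 = 61 days.

61 days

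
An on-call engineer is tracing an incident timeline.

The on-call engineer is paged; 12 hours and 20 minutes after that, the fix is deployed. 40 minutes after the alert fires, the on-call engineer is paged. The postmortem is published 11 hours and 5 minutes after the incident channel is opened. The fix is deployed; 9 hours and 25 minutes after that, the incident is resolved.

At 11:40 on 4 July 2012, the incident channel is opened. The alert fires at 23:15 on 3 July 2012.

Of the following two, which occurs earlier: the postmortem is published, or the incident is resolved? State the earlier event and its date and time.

The incident channel is opened: 11:40 Jul 4, 2012.
The postmortem is published: 11:40 Jul 4, 2012 + 11h05m = 22:45 Jul 4, 2012.
The alert fires: 23:15 Jul 3, 2012.
The on-call engineer is paged: 23:15 Jul 3, 2012 + 40m = 23:55 Jul 3, 2012.
The fix is deployed: 23:55 Jul 3, 2012 + 12h20m = 12:15 Jul 4, 2012.
The incident is resolved: 12:15 Jul 4, 2012 + 9h25m = 21:40 Jul 4, 2012.
Comparing: the postmortem is published at 22:45 Jul 4, 2012 vs the incident is resolved at 21:40 Jul 4, 2012. Earlier: the incident is resolved.

The incident is resolved — 21:40 on 4 July 2012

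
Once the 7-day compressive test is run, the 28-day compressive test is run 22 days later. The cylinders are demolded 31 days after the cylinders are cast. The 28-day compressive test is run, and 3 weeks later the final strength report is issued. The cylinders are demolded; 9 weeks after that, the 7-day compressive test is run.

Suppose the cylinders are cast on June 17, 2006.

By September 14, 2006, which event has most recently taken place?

The cylinders are demolded

The cylinders are cast: Jun 17, 2006.
The cylinders are demolded: Jun 17, 2006 + 31 days = Jul 18, 2006.
The 7-day compressive test is run: Jul 18, 2006 + 9 weeks = Sep 19, 2006.
The 28-day compressive test is run: Sep 19, 2006 + 22 days = Oct 11, 2006.
The final strength report is issued: Oct 11, 2006 + 3 weeks = Nov 1, 2006.
Sep 14, 2006 falls between when the cylinders are demolded (Jul 18, 2006) and when the 7-day compressive test is run (Sep 19, 2006).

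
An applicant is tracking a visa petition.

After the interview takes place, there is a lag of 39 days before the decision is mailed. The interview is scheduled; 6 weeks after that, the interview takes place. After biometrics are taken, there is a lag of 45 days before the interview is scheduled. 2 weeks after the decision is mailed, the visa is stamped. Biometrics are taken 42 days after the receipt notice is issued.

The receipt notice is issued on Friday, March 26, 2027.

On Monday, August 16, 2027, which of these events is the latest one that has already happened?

The interview takes place

The receipt notice is issued: Mar 26, 2027.
Biometrics are taken: Mar 26, 2027 + 42 days = May 7, 2027.
The interview is scheduled: May 7, 2027 + 45 days = Jun 21, 2027.
The interview takes place: Jun 21, 2027 + 6 weeks = Aug 2, 2027.
The decision is mailed: Aug 2, 2027 + 39 days = Sep 10, 2027.
The visa is stamped: Sep 10, 2027 + 2 weeks = Sep 24, 2027.
Aug 16, 2027 falls between when the interview takes place (Aug 2, 2027) and when the decision is mailed (Sep 10, 2027).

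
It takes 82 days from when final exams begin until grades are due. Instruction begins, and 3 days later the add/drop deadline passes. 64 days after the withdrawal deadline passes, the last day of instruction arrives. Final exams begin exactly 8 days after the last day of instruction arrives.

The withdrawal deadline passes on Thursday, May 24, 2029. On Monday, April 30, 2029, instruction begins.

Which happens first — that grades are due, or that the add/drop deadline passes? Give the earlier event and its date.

The add/drop deadline passes — Thursday, May 3, 2029

The withdrawal deadline passes: May 24, 2029.
The last day of instruction arrives: May 24, 2029 + 64 days = Jul 27, 2029.
Final exams begin: Jul 27, 2029 + 8 days = Aug 4, 2029.
Grades are due: Aug 4, 2029 + 82 days = Oct 25, 2029.
Instruction begins: Apr 30, 2029.
The add/drop deadline passes: Apr 30, 2029 + 3 days = May 3, 2029.
Comparing: grades are due on Oct 25, 2029 vs the add/drop deadline passes on May 3, 2029. Earlier: the add/drop deadline passes.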